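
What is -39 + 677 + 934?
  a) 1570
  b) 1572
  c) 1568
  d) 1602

First: -39 + 677 = 638
Then: 638 + 934 = 1572
b) 1572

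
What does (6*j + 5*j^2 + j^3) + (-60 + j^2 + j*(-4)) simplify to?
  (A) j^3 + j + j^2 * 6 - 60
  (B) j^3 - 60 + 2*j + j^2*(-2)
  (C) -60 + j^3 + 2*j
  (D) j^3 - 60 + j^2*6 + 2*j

Adding the polynomials and combining like terms:
(6*j + 5*j^2 + j^3) + (-60 + j^2 + j*(-4))
= j^3 - 60 + j^2*6 + 2*j
D) j^3 - 60 + j^2*6 + 2*j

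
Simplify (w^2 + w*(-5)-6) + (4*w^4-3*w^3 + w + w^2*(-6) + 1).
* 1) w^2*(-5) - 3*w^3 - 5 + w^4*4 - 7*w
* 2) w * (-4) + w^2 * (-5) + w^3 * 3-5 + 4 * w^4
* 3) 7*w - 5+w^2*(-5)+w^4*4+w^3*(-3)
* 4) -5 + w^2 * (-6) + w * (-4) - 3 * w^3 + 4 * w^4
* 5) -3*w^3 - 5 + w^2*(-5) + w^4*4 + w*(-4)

Adding the polynomials and combining like terms:
(w^2 + w*(-5) - 6) + (4*w^4 - 3*w^3 + w + w^2*(-6) + 1)
= -3*w^3 - 5 + w^2*(-5) + w^4*4 + w*(-4)
5) -3*w^3 - 5 + w^2*(-5) + w^4*4 + w*(-4)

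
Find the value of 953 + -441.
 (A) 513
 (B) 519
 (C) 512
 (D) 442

953 + -441 = 512
C) 512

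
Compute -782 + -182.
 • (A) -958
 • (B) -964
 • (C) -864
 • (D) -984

-782 + -182 = -964
B) -964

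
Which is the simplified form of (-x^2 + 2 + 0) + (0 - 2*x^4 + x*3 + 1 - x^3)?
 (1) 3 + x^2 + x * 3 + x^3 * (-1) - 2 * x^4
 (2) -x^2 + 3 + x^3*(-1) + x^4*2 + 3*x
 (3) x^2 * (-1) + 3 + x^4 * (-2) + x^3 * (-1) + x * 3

Adding the polynomials and combining like terms:
(-x^2 + 2 + 0) + (0 - 2*x^4 + x*3 + 1 - x^3)
= x^2 * (-1) + 3 + x^4 * (-2) + x^3 * (-1) + x * 3
3) x^2 * (-1) + 3 + x^4 * (-2) + x^3 * (-1) + x * 3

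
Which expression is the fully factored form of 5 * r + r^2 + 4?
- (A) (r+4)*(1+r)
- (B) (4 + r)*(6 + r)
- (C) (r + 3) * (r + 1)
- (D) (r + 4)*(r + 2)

We need to factor 5 * r + r^2 + 4.
The factored form is (r+4)*(1+r).
A) (r+4)*(1+r)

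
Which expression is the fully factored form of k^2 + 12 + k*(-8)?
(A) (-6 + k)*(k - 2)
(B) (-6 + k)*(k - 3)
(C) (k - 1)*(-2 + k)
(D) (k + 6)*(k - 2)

We need to factor k^2 + 12 + k*(-8).
The factored form is (-6 + k)*(k - 2).
A) (-6 + k)*(k - 2)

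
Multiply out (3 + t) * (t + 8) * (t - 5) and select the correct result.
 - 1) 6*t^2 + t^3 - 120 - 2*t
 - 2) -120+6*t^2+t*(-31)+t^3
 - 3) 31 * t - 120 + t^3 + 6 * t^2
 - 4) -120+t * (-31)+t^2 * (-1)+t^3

Expanding (3 + t) * (t + 8) * (t - 5):
= -120+6*t^2+t*(-31)+t^3
2) -120+6*t^2+t*(-31)+t^3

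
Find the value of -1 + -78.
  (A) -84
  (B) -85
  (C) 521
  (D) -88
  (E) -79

-1 + -78 = -79
E) -79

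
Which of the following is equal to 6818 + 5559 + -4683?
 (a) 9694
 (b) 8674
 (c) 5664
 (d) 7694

First: 6818 + 5559 = 12377
Then: 12377 + -4683 = 7694
d) 7694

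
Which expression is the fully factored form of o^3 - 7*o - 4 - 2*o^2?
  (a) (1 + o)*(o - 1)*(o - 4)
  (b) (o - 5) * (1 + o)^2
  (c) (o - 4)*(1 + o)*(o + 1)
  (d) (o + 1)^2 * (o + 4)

We need to factor o^3 - 7*o - 4 - 2*o^2.
The factored form is (o - 4)*(1 + o)*(o + 1).
c) (o - 4)*(1 + o)*(o + 1)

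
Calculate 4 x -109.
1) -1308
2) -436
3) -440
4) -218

4 * -109 = -436
2) -436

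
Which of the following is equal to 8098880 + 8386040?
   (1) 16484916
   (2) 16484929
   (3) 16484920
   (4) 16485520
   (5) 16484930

8098880 + 8386040 = 16484920
3) 16484920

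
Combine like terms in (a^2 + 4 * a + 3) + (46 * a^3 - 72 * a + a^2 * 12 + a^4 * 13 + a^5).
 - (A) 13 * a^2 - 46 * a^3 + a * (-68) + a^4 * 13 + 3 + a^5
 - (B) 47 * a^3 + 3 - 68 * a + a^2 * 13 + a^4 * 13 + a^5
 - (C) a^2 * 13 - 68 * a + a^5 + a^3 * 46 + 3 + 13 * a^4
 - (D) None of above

Adding the polynomials and combining like terms:
(a^2 + 4*a + 3) + (46*a^3 - 72*a + a^2*12 + a^4*13 + a^5)
= a^2 * 13 - 68 * a + a^5 + a^3 * 46 + 3 + 13 * a^4
C) a^2 * 13 - 68 * a + a^5 + a^3 * 46 + 3 + 13 * a^4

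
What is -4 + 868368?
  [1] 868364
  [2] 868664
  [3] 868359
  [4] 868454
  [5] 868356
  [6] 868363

-4 + 868368 = 868364
1) 868364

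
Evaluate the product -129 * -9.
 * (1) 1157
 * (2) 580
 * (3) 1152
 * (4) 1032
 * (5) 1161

-129 * -9 = 1161
5) 1161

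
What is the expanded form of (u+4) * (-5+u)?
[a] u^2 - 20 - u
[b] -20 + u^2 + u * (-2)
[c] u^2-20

Expanding (u+4) * (-5+u):
= u^2 - 20 - u
a) u^2 - 20 - u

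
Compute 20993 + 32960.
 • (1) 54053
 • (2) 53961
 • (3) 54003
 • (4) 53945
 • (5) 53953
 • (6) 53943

20993 + 32960 = 53953
5) 53953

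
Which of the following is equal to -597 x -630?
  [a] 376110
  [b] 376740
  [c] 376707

-597 * -630 = 376110
a) 376110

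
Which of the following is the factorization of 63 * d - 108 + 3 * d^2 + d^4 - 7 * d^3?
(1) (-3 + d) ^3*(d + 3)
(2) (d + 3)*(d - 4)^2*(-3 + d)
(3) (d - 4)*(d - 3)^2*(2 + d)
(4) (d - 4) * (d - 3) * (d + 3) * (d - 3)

We need to factor 63 * d - 108 + 3 * d^2 + d^4 - 7 * d^3.
The factored form is (d - 4) * (d - 3) * (d + 3) * (d - 3).
4) (d - 4) * (d - 3) * (d + 3) * (d - 3)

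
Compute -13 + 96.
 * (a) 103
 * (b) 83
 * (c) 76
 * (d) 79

-13 + 96 = 83
b) 83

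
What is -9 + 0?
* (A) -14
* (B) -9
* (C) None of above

-9 + 0 = -9
B) -9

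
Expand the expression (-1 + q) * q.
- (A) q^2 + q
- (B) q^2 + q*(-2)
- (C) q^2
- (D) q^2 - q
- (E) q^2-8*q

Expanding (-1 + q) * q:
= q^2 - q
D) q^2 - q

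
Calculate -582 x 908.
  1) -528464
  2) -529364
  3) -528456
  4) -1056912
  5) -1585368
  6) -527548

-582 * 908 = -528456
3) -528456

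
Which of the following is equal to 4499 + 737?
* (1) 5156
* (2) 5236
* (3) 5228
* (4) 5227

4499 + 737 = 5236
2) 5236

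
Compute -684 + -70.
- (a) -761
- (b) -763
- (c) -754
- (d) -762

-684 + -70 = -754
c) -754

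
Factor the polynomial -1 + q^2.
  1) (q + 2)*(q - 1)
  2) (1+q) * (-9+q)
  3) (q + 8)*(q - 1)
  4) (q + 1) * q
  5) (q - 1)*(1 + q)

We need to factor -1 + q^2.
The factored form is (q - 1)*(1 + q).
5) (q - 1)*(1 + q)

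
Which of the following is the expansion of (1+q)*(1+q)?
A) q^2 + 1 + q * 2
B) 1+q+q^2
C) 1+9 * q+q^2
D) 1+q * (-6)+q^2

Expanding (1+q)*(1+q):
= q^2 + 1 + q * 2
A) q^2 + 1 + q * 2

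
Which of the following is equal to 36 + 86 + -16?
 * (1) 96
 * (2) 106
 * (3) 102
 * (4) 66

First: 36 + 86 = 122
Then: 122 + -16 = 106
2) 106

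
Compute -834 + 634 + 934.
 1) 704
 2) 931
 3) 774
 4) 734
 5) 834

First: -834 + 634 = -200
Then: -200 + 934 = 734
4) 734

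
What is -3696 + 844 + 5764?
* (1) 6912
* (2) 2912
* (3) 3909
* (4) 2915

First: -3696 + 844 = -2852
Then: -2852 + 5764 = 2912
2) 2912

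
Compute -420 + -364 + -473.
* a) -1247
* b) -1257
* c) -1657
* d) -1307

First: -420 + -364 = -784
Then: -784 + -473 = -1257
b) -1257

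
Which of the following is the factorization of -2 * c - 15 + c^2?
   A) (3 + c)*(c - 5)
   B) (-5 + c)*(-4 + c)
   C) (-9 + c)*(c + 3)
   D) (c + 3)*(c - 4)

We need to factor -2 * c - 15 + c^2.
The factored form is (3 + c)*(c - 5).
A) (3 + c)*(c - 5)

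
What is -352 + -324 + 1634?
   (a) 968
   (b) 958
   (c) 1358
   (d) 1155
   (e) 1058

First: -352 + -324 = -676
Then: -676 + 1634 = 958
b) 958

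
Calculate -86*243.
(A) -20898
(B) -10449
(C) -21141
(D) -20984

-86 * 243 = -20898
A) -20898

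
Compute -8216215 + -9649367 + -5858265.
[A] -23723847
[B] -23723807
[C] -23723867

First: -8216215 + -9649367 = -17865582
Then: -17865582 + -5858265 = -23723847
A) -23723847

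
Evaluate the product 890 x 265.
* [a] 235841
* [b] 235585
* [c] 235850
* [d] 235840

890 * 265 = 235850
c) 235850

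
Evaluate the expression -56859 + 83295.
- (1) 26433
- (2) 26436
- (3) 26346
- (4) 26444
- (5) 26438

-56859 + 83295 = 26436
2) 26436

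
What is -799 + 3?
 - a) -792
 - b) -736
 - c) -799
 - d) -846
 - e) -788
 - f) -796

-799 + 3 = -796
f) -796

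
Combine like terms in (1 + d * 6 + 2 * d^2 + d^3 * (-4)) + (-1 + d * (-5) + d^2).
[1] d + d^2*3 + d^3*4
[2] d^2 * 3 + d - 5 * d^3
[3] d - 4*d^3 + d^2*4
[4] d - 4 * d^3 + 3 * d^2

Adding the polynomials and combining like terms:
(1 + d*6 + 2*d^2 + d^3*(-4)) + (-1 + d*(-5) + d^2)
= d - 4 * d^3 + 3 * d^2
4) d - 4 * d^3 + 3 * d^2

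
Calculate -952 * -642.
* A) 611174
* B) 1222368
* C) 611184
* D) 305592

-952 * -642 = 611184
C) 611184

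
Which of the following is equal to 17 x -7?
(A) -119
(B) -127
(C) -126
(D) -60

17 * -7 = -119
A) -119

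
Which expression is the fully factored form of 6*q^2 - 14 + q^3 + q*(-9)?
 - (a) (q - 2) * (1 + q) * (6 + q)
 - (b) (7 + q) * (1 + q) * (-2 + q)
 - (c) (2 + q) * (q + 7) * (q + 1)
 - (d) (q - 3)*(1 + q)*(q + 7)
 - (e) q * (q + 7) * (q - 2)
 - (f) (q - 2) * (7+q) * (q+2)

We need to factor 6*q^2 - 14 + q^3 + q*(-9).
The factored form is (7 + q) * (1 + q) * (-2 + q).
b) (7 + q) * (1 + q) * (-2 + q)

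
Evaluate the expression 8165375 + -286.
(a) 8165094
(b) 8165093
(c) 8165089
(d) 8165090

8165375 + -286 = 8165089
c) 8165089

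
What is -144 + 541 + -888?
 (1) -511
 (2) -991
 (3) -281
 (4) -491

First: -144 + 541 = 397
Then: 397 + -888 = -491
4) -491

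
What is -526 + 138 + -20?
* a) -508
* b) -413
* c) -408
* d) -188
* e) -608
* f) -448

First: -526 + 138 = -388
Then: -388 + -20 = -408
c) -408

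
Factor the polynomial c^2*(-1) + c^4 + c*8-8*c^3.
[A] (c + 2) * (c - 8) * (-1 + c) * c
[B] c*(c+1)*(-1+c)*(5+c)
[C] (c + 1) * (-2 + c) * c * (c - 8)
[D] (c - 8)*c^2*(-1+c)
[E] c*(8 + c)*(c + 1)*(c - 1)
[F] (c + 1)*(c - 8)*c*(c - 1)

We need to factor c^2*(-1) + c^4 + c*8-8*c^3.
The factored form is (c + 1)*(c - 8)*c*(c - 1).
F) (c + 1)*(c - 8)*c*(c - 1)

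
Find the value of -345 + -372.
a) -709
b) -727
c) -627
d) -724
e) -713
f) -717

-345 + -372 = -717
f) -717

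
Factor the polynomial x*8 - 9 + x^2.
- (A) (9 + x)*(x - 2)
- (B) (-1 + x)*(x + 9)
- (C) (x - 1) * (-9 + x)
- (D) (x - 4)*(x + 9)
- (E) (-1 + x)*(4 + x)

We need to factor x*8 - 9 + x^2.
The factored form is (-1 + x)*(x + 9).
B) (-1 + x)*(x + 9)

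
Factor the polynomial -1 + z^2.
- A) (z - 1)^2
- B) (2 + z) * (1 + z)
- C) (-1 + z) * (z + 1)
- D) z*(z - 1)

We need to factor -1 + z^2.
The factored form is (-1 + z) * (z + 1).
C) (-1 + z) * (z + 1)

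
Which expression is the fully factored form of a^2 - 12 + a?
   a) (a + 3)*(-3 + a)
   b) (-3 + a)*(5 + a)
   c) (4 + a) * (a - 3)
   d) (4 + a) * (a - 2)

We need to factor a^2 - 12 + a.
The factored form is (4 + a) * (a - 3).
c) (4 + a) * (a - 3)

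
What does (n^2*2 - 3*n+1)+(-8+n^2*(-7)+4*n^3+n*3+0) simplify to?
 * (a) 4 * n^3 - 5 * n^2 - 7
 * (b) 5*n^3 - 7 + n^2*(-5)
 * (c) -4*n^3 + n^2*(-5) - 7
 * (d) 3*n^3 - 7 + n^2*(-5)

Adding the polynomials and combining like terms:
(n^2*2 - 3*n + 1) + (-8 + n^2*(-7) + 4*n^3 + n*3 + 0)
= 4 * n^3 - 5 * n^2 - 7
a) 4 * n^3 - 5 * n^2 - 7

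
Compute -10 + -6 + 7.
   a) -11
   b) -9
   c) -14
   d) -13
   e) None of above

First: -10 + -6 = -16
Then: -16 + 7 = -9
b) -9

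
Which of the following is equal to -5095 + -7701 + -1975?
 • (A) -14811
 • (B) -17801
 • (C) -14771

First: -5095 + -7701 = -12796
Then: -12796 + -1975 = -14771
C) -14771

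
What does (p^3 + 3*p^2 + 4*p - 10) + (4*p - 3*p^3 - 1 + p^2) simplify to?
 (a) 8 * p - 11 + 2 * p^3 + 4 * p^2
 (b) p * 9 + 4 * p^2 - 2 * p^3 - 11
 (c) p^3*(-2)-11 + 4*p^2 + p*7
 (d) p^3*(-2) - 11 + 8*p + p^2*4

Adding the polynomials and combining like terms:
(p^3 + 3*p^2 + 4*p - 10) + (4*p - 3*p^3 - 1 + p^2)
= p^3*(-2) - 11 + 8*p + p^2*4
d) p^3*(-2) - 11 + 8*p + p^2*4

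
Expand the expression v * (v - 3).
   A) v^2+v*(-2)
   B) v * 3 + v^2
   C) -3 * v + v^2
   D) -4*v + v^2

Expanding v * (v - 3):
= -3 * v + v^2
C) -3 * v + v^2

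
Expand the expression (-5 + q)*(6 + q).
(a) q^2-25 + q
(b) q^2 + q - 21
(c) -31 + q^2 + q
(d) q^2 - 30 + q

Expanding (-5 + q)*(6 + q):
= q^2 - 30 + q
d) q^2 - 30 + q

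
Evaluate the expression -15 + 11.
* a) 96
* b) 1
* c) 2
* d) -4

-15 + 11 = -4
d) -4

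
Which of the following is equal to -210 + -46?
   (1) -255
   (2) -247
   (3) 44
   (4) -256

-210 + -46 = -256
4) -256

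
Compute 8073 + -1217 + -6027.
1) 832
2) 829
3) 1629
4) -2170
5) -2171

First: 8073 + -1217 = 6856
Then: 6856 + -6027 = 829
2) 829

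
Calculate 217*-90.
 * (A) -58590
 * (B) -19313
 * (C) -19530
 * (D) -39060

217 * -90 = -19530
C) -19530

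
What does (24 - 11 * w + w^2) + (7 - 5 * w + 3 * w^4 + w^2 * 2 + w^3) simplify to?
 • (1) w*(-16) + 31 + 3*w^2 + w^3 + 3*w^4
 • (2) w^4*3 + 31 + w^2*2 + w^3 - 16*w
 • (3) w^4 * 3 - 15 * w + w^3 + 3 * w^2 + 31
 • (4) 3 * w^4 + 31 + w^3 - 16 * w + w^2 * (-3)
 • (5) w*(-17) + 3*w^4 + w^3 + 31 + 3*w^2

Adding the polynomials and combining like terms:
(24 - 11*w + w^2) + (7 - 5*w + 3*w^4 + w^2*2 + w^3)
= w*(-16) + 31 + 3*w^2 + w^3 + 3*w^4
1) w*(-16) + 31 + 3*w^2 + w^3 + 3*w^4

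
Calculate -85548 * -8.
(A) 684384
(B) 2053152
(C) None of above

-85548 * -8 = 684384
A) 684384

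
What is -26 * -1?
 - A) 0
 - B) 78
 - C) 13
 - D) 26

-26 * -1 = 26
D) 26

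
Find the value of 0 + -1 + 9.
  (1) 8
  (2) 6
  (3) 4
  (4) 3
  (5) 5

First: 0 + -1 = -1
Then: -1 + 9 = 8
1) 8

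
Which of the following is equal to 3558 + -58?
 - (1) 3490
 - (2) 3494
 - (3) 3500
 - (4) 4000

3558 + -58 = 3500
3) 3500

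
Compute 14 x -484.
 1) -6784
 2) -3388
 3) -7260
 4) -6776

14 * -484 = -6776
4) -6776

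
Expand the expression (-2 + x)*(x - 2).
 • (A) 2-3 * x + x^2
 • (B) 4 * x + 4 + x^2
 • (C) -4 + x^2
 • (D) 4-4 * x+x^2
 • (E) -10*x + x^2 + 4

Expanding (-2 + x)*(x - 2):
= 4-4 * x+x^2
D) 4-4 * x+x^2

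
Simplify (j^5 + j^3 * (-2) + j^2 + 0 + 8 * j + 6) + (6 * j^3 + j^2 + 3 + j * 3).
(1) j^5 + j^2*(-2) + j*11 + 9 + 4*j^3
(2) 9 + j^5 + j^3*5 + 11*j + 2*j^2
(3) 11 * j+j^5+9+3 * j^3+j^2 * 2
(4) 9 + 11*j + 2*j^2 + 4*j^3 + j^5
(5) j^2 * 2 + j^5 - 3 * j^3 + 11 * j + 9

Adding the polynomials and combining like terms:
(j^5 + j^3*(-2) + j^2 + 0 + 8*j + 6) + (6*j^3 + j^2 + 3 + j*3)
= 9 + 11*j + 2*j^2 + 4*j^3 + j^5
4) 9 + 11*j + 2*j^2 + 4*j^3 + j^5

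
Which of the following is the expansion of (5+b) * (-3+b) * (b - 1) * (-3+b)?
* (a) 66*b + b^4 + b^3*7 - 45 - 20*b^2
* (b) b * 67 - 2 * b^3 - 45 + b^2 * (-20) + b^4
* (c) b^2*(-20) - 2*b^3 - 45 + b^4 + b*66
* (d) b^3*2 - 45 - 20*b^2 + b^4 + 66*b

Expanding (5+b) * (-3+b) * (b - 1) * (-3+b):
= b^2*(-20) - 2*b^3 - 45 + b^4 + b*66
c) b^2*(-20) - 2*b^3 - 45 + b^4 + b*66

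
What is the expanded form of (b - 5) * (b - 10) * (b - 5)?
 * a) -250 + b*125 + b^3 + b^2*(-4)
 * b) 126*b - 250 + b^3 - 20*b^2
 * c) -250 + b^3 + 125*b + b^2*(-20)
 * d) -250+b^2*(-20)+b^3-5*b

Expanding (b - 5) * (b - 10) * (b - 5):
= -250 + b^3 + 125*b + b^2*(-20)
c) -250 + b^3 + 125*b + b^2*(-20)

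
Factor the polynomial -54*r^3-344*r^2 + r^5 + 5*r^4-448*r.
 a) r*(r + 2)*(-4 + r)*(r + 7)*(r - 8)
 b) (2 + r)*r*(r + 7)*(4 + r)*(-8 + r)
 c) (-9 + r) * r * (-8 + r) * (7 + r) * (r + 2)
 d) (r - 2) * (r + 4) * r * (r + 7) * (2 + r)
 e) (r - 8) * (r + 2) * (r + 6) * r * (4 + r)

We need to factor -54*r^3-344*r^2 + r^5 + 5*r^4-448*r.
The factored form is (2 + r)*r*(r + 7)*(4 + r)*(-8 + r).
b) (2 + r)*r*(r + 7)*(4 + r)*(-8 + r)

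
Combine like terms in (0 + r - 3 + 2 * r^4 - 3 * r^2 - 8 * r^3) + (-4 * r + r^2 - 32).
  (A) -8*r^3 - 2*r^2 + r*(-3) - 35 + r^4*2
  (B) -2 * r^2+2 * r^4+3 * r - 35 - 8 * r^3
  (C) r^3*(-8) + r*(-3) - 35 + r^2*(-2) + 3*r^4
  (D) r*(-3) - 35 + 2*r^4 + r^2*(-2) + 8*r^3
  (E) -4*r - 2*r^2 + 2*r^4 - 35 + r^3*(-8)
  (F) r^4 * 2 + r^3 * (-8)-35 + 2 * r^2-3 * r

Adding the polynomials and combining like terms:
(0 + r - 3 + 2*r^4 - 3*r^2 - 8*r^3) + (-4*r + r^2 - 32)
= -8*r^3 - 2*r^2 + r*(-3) - 35 + r^4*2
A) -8*r^3 - 2*r^2 + r*(-3) - 35 + r^4*2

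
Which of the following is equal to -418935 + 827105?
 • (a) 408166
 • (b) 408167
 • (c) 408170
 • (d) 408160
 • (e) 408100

-418935 + 827105 = 408170
c) 408170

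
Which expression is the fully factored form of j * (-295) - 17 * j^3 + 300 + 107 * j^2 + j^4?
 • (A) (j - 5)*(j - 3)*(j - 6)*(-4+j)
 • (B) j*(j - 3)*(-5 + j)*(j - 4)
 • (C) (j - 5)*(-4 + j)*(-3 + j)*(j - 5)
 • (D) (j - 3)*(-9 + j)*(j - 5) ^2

We need to factor j * (-295) - 17 * j^3 + 300 + 107 * j^2 + j^4.
The factored form is (j - 5)*(-4 + j)*(-3 + j)*(j - 5).
C) (j - 5)*(-4 + j)*(-3 + j)*(j - 5)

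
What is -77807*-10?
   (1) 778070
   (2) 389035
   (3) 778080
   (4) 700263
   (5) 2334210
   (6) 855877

-77807 * -10 = 778070
1) 778070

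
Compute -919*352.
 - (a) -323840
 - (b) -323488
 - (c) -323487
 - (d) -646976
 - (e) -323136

-919 * 352 = -323488
b) -323488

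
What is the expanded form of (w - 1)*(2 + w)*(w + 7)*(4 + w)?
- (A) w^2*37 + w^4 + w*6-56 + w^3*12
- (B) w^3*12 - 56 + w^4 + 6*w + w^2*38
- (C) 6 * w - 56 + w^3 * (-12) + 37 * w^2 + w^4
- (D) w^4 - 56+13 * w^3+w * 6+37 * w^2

Expanding (w - 1)*(2 + w)*(w + 7)*(4 + w):
= w^2*37 + w^4 + w*6-56 + w^3*12
A) w^2*37 + w^4 + w*6-56 + w^3*12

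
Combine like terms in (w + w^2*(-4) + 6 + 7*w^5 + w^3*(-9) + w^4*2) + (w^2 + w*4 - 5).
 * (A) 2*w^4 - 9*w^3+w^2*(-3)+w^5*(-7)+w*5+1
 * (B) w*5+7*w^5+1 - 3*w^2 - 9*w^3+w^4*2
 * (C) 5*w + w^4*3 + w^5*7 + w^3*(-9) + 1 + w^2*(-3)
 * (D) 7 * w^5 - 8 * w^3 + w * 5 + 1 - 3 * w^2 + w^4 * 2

Adding the polynomials and combining like terms:
(w + w^2*(-4) + 6 + 7*w^5 + w^3*(-9) + w^4*2) + (w^2 + w*4 - 5)
= w*5+7*w^5+1 - 3*w^2 - 9*w^3+w^4*2
B) w*5+7*w^5+1 - 3*w^2 - 9*w^3+w^4*2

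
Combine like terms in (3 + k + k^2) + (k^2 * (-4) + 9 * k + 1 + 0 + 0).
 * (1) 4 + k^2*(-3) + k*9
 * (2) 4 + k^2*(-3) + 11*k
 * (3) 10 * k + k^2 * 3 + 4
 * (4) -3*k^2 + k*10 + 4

Adding the polynomials and combining like terms:
(3 + k + k^2) + (k^2*(-4) + 9*k + 1 + 0 + 0)
= -3*k^2 + k*10 + 4
4) -3*k^2 + k*10 + 4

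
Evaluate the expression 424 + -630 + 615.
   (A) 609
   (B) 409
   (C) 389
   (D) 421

First: 424 + -630 = -206
Then: -206 + 615 = 409
B) 409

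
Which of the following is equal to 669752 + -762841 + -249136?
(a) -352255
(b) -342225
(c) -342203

First: 669752 + -762841 = -93089
Then: -93089 + -249136 = -342225
b) -342225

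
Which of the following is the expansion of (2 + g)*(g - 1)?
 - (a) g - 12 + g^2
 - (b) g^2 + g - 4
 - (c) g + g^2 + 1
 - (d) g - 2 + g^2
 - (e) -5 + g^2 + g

Expanding (2 + g)*(g - 1):
= g - 2 + g^2
d) g - 2 + g^2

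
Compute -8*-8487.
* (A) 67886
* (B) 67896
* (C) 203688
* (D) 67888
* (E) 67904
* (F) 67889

-8 * -8487 = 67896
B) 67896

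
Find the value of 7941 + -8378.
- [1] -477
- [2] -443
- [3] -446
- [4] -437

7941 + -8378 = -437
4) -437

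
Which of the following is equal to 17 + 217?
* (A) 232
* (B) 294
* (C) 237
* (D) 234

17 + 217 = 234
D) 234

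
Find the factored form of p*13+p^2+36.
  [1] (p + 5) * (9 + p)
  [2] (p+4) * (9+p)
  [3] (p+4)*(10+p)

We need to factor p*13+p^2+36.
The factored form is (p+4) * (9+p).
2) (p+4) * (9+p)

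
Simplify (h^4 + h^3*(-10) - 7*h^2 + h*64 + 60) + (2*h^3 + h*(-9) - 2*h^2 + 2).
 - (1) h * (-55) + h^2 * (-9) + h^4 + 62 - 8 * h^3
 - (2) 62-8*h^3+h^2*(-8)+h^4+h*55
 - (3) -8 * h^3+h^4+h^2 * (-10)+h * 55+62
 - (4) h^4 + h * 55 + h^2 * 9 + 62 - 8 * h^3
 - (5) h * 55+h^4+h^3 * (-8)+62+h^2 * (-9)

Adding the polynomials and combining like terms:
(h^4 + h^3*(-10) - 7*h^2 + h*64 + 60) + (2*h^3 + h*(-9) - 2*h^2 + 2)
= h * 55+h^4+h^3 * (-8)+62+h^2 * (-9)
5) h * 55+h^4+h^3 * (-8)+62+h^2 * (-9)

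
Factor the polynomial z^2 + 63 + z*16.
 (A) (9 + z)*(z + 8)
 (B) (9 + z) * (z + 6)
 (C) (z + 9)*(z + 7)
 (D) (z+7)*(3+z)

We need to factor z^2 + 63 + z*16.
The factored form is (z + 9)*(z + 7).
C) (z + 9)*(z + 7)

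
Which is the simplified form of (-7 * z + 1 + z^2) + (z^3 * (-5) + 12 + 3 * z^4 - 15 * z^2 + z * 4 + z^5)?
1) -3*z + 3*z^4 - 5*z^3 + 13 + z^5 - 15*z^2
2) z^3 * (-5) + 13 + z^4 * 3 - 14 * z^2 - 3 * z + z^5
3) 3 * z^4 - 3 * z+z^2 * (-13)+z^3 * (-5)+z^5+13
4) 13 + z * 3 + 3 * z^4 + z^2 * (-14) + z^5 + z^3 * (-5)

Adding the polynomials and combining like terms:
(-7*z + 1 + z^2) + (z^3*(-5) + 12 + 3*z^4 - 15*z^2 + z*4 + z^5)
= z^3 * (-5) + 13 + z^4 * 3 - 14 * z^2 - 3 * z + z^5
2) z^3 * (-5) + 13 + z^4 * 3 - 14 * z^2 - 3 * z + z^5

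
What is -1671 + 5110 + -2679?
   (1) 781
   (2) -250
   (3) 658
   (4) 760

First: -1671 + 5110 = 3439
Then: 3439 + -2679 = 760
4) 760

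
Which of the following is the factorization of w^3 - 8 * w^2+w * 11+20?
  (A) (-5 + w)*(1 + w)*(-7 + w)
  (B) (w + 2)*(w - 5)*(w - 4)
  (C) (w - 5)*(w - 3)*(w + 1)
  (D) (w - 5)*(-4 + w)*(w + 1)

We need to factor w^3 - 8 * w^2+w * 11+20.
The factored form is (w - 5)*(-4 + w)*(w + 1).
D) (w - 5)*(-4 + w)*(w + 1)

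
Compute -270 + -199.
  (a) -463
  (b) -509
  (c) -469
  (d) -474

-270 + -199 = -469
c) -469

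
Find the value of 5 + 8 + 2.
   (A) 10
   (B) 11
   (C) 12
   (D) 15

First: 5 + 8 = 13
Then: 13 + 2 = 15
D) 15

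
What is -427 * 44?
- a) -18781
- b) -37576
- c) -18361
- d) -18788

-427 * 44 = -18788
d) -18788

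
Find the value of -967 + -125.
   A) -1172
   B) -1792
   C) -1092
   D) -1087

-967 + -125 = -1092
C) -1092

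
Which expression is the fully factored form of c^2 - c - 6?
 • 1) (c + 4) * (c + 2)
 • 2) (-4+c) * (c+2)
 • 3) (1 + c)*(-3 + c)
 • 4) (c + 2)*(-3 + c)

We need to factor c^2 - c - 6.
The factored form is (c + 2)*(-3 + c).
4) (c + 2)*(-3 + c)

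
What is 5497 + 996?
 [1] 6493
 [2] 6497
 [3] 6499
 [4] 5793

5497 + 996 = 6493
1) 6493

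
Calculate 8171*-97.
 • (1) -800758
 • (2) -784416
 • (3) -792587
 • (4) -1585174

8171 * -97 = -792587
3) -792587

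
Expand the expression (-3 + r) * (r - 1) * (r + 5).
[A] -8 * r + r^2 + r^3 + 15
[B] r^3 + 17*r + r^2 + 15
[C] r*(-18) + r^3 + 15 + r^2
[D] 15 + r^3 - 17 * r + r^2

Expanding (-3 + r) * (r - 1) * (r + 5):
= 15 + r^3 - 17 * r + r^2
D) 15 + r^3 - 17 * r + r^2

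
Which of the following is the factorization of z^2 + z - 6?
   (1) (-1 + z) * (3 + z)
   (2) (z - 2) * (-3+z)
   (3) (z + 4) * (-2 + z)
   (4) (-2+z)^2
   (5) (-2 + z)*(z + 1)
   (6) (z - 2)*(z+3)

We need to factor z^2 + z - 6.
The factored form is (z - 2)*(z+3).
6) (z - 2)*(z+3)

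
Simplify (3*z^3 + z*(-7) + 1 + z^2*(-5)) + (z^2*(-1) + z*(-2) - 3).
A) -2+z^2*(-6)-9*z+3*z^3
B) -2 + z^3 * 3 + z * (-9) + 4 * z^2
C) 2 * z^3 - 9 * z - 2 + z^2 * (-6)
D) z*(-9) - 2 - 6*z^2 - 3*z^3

Adding the polynomials and combining like terms:
(3*z^3 + z*(-7) + 1 + z^2*(-5)) + (z^2*(-1) + z*(-2) - 3)
= -2+z^2*(-6)-9*z+3*z^3
A) -2+z^2*(-6)-9*z+3*z^3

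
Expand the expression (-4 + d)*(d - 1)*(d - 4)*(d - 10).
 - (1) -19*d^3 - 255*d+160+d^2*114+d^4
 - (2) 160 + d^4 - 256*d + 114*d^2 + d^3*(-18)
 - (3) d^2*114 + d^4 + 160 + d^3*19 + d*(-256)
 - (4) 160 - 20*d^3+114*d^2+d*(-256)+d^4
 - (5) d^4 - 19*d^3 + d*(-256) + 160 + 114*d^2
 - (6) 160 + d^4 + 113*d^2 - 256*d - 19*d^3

Expanding (-4 + d)*(d - 1)*(d - 4)*(d - 10):
= d^4 - 19*d^3 + d*(-256) + 160 + 114*d^2
5) d^4 - 19*d^3 + d*(-256) + 160 + 114*d^2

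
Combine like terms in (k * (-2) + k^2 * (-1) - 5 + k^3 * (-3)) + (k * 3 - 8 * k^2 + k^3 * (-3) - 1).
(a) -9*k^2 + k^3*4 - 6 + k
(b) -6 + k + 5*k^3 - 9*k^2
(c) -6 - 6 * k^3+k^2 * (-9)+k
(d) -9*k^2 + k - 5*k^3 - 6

Adding the polynomials and combining like terms:
(k*(-2) + k^2*(-1) - 5 + k^3*(-3)) + (k*3 - 8*k^2 + k^3*(-3) - 1)
= -6 - 6 * k^3+k^2 * (-9)+k
c) -6 - 6 * k^3+k^2 * (-9)+k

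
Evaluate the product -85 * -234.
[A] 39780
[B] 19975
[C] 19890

-85 * -234 = 19890
C) 19890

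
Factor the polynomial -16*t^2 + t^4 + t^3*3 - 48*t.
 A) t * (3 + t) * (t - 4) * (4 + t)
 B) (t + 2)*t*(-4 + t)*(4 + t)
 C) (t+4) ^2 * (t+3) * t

We need to factor -16*t^2 + t^4 + t^3*3 - 48*t.
The factored form is t * (3 + t) * (t - 4) * (4 + t).
A) t * (3 + t) * (t - 4) * (4 + t)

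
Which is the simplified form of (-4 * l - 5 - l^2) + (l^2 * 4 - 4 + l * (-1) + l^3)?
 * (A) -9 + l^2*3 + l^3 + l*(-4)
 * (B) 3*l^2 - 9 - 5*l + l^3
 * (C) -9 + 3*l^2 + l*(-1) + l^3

Adding the polynomials and combining like terms:
(-4*l - 5 - l^2) + (l^2*4 - 4 + l*(-1) + l^3)
= 3*l^2 - 9 - 5*l + l^3
B) 3*l^2 - 9 - 5*l + l^3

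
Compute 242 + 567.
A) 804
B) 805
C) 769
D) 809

242 + 567 = 809
D) 809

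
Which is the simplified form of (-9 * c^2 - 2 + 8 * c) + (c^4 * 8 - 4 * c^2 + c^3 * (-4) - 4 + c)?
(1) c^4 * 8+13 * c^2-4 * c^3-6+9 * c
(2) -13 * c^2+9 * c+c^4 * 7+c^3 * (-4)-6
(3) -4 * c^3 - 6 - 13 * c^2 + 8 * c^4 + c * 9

Adding the polynomials and combining like terms:
(-9*c^2 - 2 + 8*c) + (c^4*8 - 4*c^2 + c^3*(-4) - 4 + c)
= -4 * c^3 - 6 - 13 * c^2 + 8 * c^4 + c * 9
3) -4 * c^3 - 6 - 13 * c^2 + 8 * c^4 + c * 9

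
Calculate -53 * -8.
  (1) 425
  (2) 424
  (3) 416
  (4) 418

-53 * -8 = 424
2) 424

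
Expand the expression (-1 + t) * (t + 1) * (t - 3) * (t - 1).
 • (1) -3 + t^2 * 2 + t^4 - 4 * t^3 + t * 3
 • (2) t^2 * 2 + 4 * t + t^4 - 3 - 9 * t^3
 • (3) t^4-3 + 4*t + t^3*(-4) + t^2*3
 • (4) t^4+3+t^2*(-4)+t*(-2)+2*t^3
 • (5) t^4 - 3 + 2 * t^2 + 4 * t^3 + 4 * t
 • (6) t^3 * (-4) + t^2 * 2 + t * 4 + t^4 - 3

Expanding (-1 + t) * (t + 1) * (t - 3) * (t - 1):
= t^3 * (-4) + t^2 * 2 + t * 4 + t^4 - 3
6) t^3 * (-4) + t^2 * 2 + t * 4 + t^4 - 3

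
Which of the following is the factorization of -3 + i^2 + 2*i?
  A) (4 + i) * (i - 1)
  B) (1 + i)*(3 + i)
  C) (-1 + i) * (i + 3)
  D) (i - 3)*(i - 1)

We need to factor -3 + i^2 + 2*i.
The factored form is (-1 + i) * (i + 3).
C) (-1 + i) * (i + 3)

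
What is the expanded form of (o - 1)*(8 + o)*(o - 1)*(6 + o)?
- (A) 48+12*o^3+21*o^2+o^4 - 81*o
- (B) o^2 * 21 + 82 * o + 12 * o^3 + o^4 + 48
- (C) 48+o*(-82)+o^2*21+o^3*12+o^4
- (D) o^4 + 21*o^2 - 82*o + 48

Expanding (o - 1)*(8 + o)*(o - 1)*(6 + o):
= 48+o*(-82)+o^2*21+o^3*12+o^4
C) 48+o*(-82)+o^2*21+o^3*12+o^4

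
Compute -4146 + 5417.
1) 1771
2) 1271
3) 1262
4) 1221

-4146 + 5417 = 1271
2) 1271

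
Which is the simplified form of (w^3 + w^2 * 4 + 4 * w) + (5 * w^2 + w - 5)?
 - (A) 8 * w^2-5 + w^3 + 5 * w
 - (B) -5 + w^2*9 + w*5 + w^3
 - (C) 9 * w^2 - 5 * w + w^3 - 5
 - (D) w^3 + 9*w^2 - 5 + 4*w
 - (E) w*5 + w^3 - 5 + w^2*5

Adding the polynomials and combining like terms:
(w^3 + w^2*4 + 4*w) + (5*w^2 + w - 5)
= -5 + w^2*9 + w*5 + w^3
B) -5 + w^2*9 + w*5 + w^3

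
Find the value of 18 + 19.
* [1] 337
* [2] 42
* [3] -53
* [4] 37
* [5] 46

18 + 19 = 37
4) 37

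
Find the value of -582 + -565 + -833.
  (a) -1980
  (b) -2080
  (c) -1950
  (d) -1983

First: -582 + -565 = -1147
Then: -1147 + -833 = -1980
a) -1980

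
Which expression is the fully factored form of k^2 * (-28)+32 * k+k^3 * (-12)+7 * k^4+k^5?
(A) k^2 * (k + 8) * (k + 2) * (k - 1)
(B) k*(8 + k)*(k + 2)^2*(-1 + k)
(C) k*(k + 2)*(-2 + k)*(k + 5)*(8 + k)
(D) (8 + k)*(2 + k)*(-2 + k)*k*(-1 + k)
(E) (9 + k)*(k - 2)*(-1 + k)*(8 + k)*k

We need to factor k^2 * (-28)+32 * k+k^3 * (-12)+7 * k^4+k^5.
The factored form is (8 + k)*(2 + k)*(-2 + k)*k*(-1 + k).
D) (8 + k)*(2 + k)*(-2 + k)*k*(-1 + k)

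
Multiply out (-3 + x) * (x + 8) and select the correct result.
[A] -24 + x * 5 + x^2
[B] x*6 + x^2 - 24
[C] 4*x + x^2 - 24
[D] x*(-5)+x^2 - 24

Expanding (-3 + x) * (x + 8):
= -24 + x * 5 + x^2
A) -24 + x * 5 + x^2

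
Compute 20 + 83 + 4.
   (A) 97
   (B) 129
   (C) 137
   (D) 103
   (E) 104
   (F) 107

First: 20 + 83 = 103
Then: 103 + 4 = 107
F) 107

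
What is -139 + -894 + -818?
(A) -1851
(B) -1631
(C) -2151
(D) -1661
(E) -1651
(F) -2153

First: -139 + -894 = -1033
Then: -1033 + -818 = -1851
A) -1851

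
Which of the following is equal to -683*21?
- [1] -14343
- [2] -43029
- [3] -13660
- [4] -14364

-683 * 21 = -14343
1) -14343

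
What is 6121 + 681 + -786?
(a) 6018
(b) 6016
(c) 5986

First: 6121 + 681 = 6802
Then: 6802 + -786 = 6016
b) 6016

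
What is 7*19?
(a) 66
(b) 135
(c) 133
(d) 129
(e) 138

7 * 19 = 133
c) 133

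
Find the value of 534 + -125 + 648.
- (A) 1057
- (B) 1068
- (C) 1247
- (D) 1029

First: 534 + -125 = 409
Then: 409 + 648 = 1057
A) 1057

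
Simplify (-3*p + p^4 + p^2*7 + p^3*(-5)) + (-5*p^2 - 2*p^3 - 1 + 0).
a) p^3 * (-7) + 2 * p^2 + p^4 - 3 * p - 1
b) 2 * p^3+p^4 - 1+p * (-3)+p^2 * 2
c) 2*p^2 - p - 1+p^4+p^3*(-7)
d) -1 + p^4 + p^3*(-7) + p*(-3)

Adding the polynomials and combining like terms:
(-3*p + p^4 + p^2*7 + p^3*(-5)) + (-5*p^2 - 2*p^3 - 1 + 0)
= p^3 * (-7) + 2 * p^2 + p^4 - 3 * p - 1
a) p^3 * (-7) + 2 * p^2 + p^4 - 3 * p - 1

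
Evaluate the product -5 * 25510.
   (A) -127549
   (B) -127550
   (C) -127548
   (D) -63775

-5 * 25510 = -127550
B) -127550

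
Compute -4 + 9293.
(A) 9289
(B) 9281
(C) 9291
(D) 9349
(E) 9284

-4 + 9293 = 9289
A) 9289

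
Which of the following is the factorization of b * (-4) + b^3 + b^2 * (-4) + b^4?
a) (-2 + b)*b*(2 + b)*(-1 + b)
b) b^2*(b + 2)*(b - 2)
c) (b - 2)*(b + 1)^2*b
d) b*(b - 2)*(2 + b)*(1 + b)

We need to factor b * (-4) + b^3 + b^2 * (-4) + b^4.
The factored form is b*(b - 2)*(2 + b)*(1 + b).
d) b*(b - 2)*(2 + b)*(1 + b)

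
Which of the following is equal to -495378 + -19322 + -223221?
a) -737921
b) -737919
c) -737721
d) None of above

First: -495378 + -19322 = -514700
Then: -514700 + -223221 = -737921
a) -737921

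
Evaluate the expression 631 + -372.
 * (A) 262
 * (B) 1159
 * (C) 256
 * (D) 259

631 + -372 = 259
D) 259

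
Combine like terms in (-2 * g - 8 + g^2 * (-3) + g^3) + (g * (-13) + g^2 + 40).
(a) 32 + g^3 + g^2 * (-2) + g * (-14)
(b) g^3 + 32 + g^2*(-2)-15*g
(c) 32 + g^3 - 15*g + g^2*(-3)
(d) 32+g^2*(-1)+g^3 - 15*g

Adding the polynomials and combining like terms:
(-2*g - 8 + g^2*(-3) + g^3) + (g*(-13) + g^2 + 40)
= g^3 + 32 + g^2*(-2)-15*g
b) g^3 + 32 + g^2*(-2)-15*g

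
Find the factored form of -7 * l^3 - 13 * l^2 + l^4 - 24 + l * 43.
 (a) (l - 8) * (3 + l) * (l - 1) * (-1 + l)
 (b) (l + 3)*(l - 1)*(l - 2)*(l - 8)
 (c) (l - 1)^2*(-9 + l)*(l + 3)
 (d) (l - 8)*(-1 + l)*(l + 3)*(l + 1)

We need to factor -7 * l^3 - 13 * l^2 + l^4 - 24 + l * 43.
The factored form is (l - 8) * (3 + l) * (l - 1) * (-1 + l).
a) (l - 8) * (3 + l) * (l - 1) * (-1 + l)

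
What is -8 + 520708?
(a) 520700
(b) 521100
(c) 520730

-8 + 520708 = 520700
a) 520700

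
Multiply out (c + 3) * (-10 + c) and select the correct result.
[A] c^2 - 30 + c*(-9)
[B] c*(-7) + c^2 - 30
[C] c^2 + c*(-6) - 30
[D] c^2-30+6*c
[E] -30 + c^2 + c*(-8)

Expanding (c + 3) * (-10 + c):
= c*(-7) + c^2 - 30
B) c*(-7) + c^2 - 30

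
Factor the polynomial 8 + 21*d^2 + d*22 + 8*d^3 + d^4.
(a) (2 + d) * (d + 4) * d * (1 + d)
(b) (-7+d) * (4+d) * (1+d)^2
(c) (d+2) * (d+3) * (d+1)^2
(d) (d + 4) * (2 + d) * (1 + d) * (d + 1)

We need to factor 8 + 21*d^2 + d*22 + 8*d^3 + d^4.
The factored form is (d + 4) * (2 + d) * (1 + d) * (d + 1).
d) (d + 4) * (2 + d) * (1 + d) * (d + 1)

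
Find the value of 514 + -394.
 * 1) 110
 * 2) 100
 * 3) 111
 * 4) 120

514 + -394 = 120
4) 120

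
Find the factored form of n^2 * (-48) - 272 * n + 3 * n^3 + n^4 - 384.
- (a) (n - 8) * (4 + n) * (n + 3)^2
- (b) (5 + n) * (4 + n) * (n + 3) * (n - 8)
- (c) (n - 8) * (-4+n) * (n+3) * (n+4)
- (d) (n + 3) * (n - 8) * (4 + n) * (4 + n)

We need to factor n^2 * (-48) - 272 * n + 3 * n^3 + n^4 - 384.
The factored form is (n + 3) * (n - 8) * (4 + n) * (4 + n).
d) (n + 3) * (n - 8) * (4 + n) * (4 + n)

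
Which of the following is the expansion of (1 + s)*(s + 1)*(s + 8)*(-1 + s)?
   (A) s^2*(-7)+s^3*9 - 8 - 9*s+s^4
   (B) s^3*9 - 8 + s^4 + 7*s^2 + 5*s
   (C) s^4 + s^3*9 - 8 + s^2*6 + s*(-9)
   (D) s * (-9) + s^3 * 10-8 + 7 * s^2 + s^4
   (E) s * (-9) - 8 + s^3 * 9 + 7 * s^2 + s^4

Expanding (1 + s)*(s + 1)*(s + 8)*(-1 + s):
= s * (-9) - 8 + s^3 * 9 + 7 * s^2 + s^4
E) s * (-9) - 8 + s^3 * 9 + 7 * s^2 + s^4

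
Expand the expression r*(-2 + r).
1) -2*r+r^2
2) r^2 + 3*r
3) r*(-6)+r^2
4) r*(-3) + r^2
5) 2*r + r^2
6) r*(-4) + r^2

Expanding r*(-2 + r):
= -2*r+r^2
1) -2*r+r^2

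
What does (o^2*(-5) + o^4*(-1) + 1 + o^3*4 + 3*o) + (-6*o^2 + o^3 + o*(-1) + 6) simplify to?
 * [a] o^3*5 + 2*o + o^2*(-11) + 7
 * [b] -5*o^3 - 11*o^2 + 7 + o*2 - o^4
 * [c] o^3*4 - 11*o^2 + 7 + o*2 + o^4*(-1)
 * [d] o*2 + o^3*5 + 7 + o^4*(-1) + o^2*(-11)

Adding the polynomials and combining like terms:
(o^2*(-5) + o^4*(-1) + 1 + o^3*4 + 3*o) + (-6*o^2 + o^3 + o*(-1) + 6)
= o*2 + o^3*5 + 7 + o^4*(-1) + o^2*(-11)
d) o*2 + o^3*5 + 7 + o^4*(-1) + o^2*(-11)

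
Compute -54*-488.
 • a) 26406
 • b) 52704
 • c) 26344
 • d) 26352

-54 * -488 = 26352
d) 26352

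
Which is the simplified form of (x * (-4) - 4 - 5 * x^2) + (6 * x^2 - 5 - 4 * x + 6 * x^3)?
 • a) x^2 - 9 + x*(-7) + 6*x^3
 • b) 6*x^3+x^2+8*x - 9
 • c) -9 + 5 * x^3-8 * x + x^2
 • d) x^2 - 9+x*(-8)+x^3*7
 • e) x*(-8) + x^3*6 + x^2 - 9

Adding the polynomials and combining like terms:
(x*(-4) - 4 - 5*x^2) + (6*x^2 - 5 - 4*x + 6*x^3)
= x*(-8) + x^3*6 + x^2 - 9
e) x*(-8) + x^3*6 + x^2 - 9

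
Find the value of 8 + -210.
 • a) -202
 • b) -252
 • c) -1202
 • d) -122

8 + -210 = -202
a) -202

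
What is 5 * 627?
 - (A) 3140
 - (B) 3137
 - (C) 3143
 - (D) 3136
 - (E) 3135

5 * 627 = 3135
E) 3135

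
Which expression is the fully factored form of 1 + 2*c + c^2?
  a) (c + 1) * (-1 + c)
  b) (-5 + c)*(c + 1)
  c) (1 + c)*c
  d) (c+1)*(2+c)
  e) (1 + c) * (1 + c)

We need to factor 1 + 2*c + c^2.
The factored form is (1 + c) * (1 + c).
e) (1 + c) * (1 + c)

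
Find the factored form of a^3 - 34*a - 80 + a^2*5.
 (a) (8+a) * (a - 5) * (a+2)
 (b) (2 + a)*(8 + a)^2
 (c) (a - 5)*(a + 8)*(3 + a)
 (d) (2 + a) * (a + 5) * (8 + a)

We need to factor a^3 - 34*a - 80 + a^2*5.
The factored form is (8+a) * (a - 5) * (a+2).
a) (8+a) * (a - 5) * (a+2)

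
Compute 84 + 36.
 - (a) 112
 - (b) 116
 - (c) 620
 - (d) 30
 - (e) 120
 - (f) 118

84 + 36 = 120
e) 120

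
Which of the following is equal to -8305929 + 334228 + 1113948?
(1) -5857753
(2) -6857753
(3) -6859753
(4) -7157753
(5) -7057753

First: -8305929 + 334228 = -7971701
Then: -7971701 + 1113948 = -6857753
2) -6857753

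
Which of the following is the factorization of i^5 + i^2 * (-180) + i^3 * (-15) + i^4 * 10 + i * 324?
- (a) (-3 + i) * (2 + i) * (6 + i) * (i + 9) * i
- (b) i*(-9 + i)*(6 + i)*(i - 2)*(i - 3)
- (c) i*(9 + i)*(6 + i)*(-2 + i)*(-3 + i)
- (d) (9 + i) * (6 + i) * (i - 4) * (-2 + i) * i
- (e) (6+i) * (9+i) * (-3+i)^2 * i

We need to factor i^5 + i^2 * (-180) + i^3 * (-15) + i^4 * 10 + i * 324.
The factored form is i*(9 + i)*(6 + i)*(-2 + i)*(-3 + i).
c) i*(9 + i)*(6 + i)*(-2 + i)*(-3 + i)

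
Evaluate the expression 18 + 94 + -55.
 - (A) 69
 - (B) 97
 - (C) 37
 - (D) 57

First: 18 + 94 = 112
Then: 112 + -55 = 57
D) 57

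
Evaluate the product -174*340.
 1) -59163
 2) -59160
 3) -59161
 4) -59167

-174 * 340 = -59160
2) -59160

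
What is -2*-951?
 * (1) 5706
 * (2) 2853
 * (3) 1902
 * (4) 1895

-2 * -951 = 1902
3) 1902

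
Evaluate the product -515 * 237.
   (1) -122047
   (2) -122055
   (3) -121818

-515 * 237 = -122055
2) -122055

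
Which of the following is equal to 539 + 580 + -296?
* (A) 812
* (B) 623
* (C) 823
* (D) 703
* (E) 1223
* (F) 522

First: 539 + 580 = 1119
Then: 1119 + -296 = 823
C) 823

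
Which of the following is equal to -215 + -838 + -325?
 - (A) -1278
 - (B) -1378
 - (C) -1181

First: -215 + -838 = -1053
Then: -1053 + -325 = -1378
B) -1378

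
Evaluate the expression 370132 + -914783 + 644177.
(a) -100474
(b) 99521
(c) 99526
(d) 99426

First: 370132 + -914783 = -544651
Then: -544651 + 644177 = 99526
c) 99526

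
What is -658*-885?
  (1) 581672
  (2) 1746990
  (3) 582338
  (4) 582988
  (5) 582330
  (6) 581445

-658 * -885 = 582330
5) 582330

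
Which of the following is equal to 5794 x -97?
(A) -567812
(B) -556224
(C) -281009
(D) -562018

5794 * -97 = -562018
D) -562018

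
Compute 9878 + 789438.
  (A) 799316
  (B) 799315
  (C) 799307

9878 + 789438 = 799316
A) 799316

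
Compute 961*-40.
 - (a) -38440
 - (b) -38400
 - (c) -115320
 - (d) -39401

961 * -40 = -38440
a) -38440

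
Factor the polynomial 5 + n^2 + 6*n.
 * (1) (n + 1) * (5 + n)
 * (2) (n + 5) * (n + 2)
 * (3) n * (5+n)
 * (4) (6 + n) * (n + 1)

We need to factor 5 + n^2 + 6*n.
The factored form is (n + 1) * (5 + n).
1) (n + 1) * (5 + n)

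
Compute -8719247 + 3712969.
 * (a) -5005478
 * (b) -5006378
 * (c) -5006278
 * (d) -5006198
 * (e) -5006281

-8719247 + 3712969 = -5006278
c) -5006278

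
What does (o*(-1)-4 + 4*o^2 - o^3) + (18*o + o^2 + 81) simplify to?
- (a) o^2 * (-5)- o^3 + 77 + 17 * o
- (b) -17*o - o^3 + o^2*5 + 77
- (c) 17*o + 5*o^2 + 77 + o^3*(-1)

Adding the polynomials and combining like terms:
(o*(-1) - 4 + 4*o^2 - o^3) + (18*o + o^2 + 81)
= 17*o + 5*o^2 + 77 + o^3*(-1)
c) 17*o + 5*o^2 + 77 + o^3*(-1)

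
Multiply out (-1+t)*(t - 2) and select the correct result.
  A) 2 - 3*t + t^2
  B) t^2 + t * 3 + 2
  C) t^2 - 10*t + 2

Expanding (-1+t)*(t - 2):
= 2 - 3*t + t^2
A) 2 - 3*t + t^2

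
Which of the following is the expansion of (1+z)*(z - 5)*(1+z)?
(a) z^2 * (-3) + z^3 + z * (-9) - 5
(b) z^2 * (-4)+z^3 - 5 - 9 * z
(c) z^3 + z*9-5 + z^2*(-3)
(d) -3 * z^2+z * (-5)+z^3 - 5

Expanding (1+z)*(z - 5)*(1+z):
= z^2 * (-3) + z^3 + z * (-9) - 5
a) z^2 * (-3) + z^3 + z * (-9) - 5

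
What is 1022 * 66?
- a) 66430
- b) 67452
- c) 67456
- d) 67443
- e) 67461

1022 * 66 = 67452
b) 67452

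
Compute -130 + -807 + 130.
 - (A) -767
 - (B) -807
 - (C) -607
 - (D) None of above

First: -130 + -807 = -937
Then: -937 + 130 = -807
B) -807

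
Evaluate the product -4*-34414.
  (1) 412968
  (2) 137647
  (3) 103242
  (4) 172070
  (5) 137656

-4 * -34414 = 137656
5) 137656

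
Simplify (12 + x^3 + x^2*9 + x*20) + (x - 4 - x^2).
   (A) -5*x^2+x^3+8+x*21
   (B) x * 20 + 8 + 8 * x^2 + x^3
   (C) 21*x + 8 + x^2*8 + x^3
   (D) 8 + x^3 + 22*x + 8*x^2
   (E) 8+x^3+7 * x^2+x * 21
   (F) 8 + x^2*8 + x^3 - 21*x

Adding the polynomials and combining like terms:
(12 + x^3 + x^2*9 + x*20) + (x - 4 - x^2)
= 21*x + 8 + x^2*8 + x^3
C) 21*x + 8 + x^2*8 + x^3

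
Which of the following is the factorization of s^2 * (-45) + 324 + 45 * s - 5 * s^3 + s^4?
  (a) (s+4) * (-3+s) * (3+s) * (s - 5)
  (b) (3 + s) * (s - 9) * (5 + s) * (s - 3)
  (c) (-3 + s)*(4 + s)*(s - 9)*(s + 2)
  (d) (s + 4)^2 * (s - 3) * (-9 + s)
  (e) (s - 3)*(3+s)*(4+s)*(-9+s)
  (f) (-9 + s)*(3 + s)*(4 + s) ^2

We need to factor s^2 * (-45) + 324 + 45 * s - 5 * s^3 + s^4.
The factored form is (s - 3)*(3+s)*(4+s)*(-9+s).
e) (s - 3)*(3+s)*(4+s)*(-9+s)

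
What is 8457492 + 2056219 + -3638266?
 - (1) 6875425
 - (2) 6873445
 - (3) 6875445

First: 8457492 + 2056219 = 10513711
Then: 10513711 + -3638266 = 6875445
3) 6875445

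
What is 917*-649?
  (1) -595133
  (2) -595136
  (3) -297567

917 * -649 = -595133
1) -595133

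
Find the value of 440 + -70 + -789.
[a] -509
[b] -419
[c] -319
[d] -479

First: 440 + -70 = 370
Then: 370 + -789 = -419
b) -419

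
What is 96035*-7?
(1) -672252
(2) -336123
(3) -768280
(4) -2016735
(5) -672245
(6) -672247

96035 * -7 = -672245
5) -672245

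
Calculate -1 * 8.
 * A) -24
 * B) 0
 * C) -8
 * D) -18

-1 * 8 = -8
C) -8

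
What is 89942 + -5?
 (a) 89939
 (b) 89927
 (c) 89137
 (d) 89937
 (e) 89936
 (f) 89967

89942 + -5 = 89937
d) 89937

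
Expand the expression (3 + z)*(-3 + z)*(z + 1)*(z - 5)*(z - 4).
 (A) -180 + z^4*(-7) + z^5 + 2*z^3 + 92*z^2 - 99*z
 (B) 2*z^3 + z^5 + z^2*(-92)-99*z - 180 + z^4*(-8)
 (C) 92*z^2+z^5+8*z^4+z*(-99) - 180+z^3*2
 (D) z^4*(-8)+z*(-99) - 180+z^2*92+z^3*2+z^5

Expanding (3 + z)*(-3 + z)*(z + 1)*(z - 5)*(z - 4):
= z^4*(-8)+z*(-99) - 180+z^2*92+z^3*2+z^5
D) z^4*(-8)+z*(-99) - 180+z^2*92+z^3*2+z^5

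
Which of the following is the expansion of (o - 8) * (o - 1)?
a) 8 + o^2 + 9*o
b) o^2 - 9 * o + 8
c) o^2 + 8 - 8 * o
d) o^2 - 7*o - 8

Expanding (o - 8) * (o - 1):
= o^2 - 9 * o + 8
b) o^2 - 9 * o + 8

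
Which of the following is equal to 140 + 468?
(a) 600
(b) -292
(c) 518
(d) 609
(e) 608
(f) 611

140 + 468 = 608
e) 608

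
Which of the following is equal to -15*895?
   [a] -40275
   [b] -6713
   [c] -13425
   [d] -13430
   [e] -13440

-15 * 895 = -13425
c) -13425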